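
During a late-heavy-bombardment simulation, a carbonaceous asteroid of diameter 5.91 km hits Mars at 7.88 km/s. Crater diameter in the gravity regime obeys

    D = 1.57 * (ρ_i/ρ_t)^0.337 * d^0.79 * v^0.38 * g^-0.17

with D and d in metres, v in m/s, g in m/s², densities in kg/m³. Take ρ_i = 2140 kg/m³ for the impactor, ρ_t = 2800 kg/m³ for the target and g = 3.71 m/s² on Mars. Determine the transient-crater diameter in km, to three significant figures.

D ≈ 33.1 km

In SI units: d = 5910 m, v = 7880 m/s.
(ρ_i/ρ_t)^0.337 = (2140/2800)^0.337 = 0.9134
d^0.79 = 5910^0.79 = 954.0
v^0.38 = 7880^0.38 = 30.25
g^-0.17 = 3.71^-0.17 = 0.8002
D = 1.57 × 0.9134 × 954.0 × 30.25 × 0.8002 = 33116 m
   = 33.12 km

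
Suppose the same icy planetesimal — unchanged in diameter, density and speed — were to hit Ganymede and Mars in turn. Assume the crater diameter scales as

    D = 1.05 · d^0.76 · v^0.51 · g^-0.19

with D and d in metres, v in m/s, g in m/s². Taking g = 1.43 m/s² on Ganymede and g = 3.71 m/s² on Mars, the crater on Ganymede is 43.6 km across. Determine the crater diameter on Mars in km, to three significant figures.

D ≈ 36.4 km

All impactor-dependent factors cancel in the ratio, leaving D_Mars/D_Ganymede = (g_Mars/g_Ganymede)^-0.19.
(3.71/1.43)^-0.19 = 2.594^-0.19 = 0.8343
D_Mars = 0.8343 × 43.6 km = 36.4 km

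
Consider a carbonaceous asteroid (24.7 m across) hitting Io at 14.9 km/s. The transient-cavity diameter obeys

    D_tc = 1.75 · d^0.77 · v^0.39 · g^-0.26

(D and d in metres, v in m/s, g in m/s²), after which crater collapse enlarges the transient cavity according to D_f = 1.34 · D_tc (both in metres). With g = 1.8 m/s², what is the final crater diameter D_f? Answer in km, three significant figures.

D_f ≈ 1.01 km

v = 14900 m/s.
d^0.77 = 24.7^0.77 = 11.81
v^0.39 = 14900^0.39 = 42.42
g^-0.26 = 1.8^-0.26 = 0.8583
D_tc = 1.75 × 11.81 × 42.42 × 0.8583 = 752.5 m
D_f = 1.34 × 752.5 = 1008 m
     = 1.008 km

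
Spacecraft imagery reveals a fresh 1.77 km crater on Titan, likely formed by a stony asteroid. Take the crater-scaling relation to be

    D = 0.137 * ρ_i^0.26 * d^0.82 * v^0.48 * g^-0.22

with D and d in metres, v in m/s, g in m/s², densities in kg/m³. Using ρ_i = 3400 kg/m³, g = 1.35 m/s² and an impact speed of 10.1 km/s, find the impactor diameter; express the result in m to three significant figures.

d ≈ 38.5 m

Rearranging for d: d = [D / (0.137 · 3400^0.26 · 10100^0.48 · 1.35^-0.22)]^(1/0.82).
D = 1770 m.
3400^0.26 = 8.283
10100^0.48 = 83.57
1.35^-0.22 = 0.9361
Denominator = 0.137 × 8.283 × 83.57 × 0.9361 = 88.77
D / 88.77 = 1770 / 88.77 = 19.94
d = 19.94^(1/0.82) = 19.94^1.2195 = 38.46 m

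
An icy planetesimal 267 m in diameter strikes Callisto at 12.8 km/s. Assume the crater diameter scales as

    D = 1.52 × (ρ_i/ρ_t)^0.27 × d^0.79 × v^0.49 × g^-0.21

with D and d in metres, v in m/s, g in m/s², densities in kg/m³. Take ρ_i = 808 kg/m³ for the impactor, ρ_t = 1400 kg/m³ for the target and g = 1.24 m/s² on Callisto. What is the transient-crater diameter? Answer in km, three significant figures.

In SI units: v = 12800 m/s.
(ρ_i/ρ_t)^0.27 = (808/1400)^0.27 = 0.8621
d^0.79 = 267^0.79 = 82.59
v^0.49 = 12800^0.49 = 102.9
g^-0.21 = 1.24^-0.21 = 0.9558
D = 1.52 × 0.8621 × 82.59 × 102.9 × 0.9558 = 10644 m
   = 10.64 km

D ≈ 10.6 km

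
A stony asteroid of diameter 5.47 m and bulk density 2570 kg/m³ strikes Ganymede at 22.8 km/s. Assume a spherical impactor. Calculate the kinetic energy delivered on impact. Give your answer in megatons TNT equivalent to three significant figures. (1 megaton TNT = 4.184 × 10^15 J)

E ≈ 0.0137 Mt TNT

v = 22800 m/s.
Mass m = (π/6) ρ d³ = (π/6) × 2570 × (5.47)³ = 2.202 × 10^5 kg
E = ½ m v² = 0.5 × 2.202 × 10^5 × (22800)² = 5.723 × 10^13 J
   = 5.723 × 10^13 / 4.184×10^15 = 0.01368 Mt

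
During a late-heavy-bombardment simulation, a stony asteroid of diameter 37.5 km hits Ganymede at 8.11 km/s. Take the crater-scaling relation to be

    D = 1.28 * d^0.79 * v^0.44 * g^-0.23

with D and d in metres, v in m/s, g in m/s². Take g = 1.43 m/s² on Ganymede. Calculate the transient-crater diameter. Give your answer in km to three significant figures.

D ≈ 254 km

In SI units: d = 37500 m, v = 8110 m/s.
d^0.79 = 37500^0.79 = 4107
v^0.44 = 8110^0.44 = 52.48
g^-0.23 = 1.43^-0.23 = 0.9210
D = 1.28 × 4107 × 52.48 × 0.9210 = 2.541 × 10^5 m
   = 254.1 km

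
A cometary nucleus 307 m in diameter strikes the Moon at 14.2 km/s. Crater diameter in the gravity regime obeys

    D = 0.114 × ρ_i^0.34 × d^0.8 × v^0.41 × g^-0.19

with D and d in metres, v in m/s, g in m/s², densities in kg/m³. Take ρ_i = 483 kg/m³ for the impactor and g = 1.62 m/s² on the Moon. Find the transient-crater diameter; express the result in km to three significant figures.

In SI units: v = 14200 m/s.
ρ_i^0.34 = 483^0.34 = 8.176
d^0.8 = 307^0.8 = 97.66
v^0.41 = 14200^0.41 = 50.40
g^-0.19 = 1.62^-0.19 = 0.9124
D = 0.114 × 8.176 × 97.66 × 50.40 × 0.9124 = 4186 m
   = 4.186 km

D ≈ 4.19 km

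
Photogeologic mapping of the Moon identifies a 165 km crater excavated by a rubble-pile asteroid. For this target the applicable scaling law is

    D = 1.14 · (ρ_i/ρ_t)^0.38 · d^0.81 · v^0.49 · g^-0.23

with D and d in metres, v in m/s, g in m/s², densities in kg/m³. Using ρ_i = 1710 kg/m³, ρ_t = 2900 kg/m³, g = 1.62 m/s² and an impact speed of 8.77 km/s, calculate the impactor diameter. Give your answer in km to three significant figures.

d ≈ 14.2 km

Rearranging for d: d = [D / (1.14 · (1710/2900)^0.38 · 8770^0.49 · 1.62^-0.23)]^(1/0.81).
D = 165000 m.
(1710/2900)^0.38 = 0.8181
8770^0.49 = 85.52
1.62^-0.23 = 0.8950
Denominator = 1.14 × 0.8181 × 85.52 × 0.8950 = 71.38
D / 71.38 = 165000 / 71.38 = 2312
d = 2312^(1/0.81) = 2312^1.2346 = 14229 m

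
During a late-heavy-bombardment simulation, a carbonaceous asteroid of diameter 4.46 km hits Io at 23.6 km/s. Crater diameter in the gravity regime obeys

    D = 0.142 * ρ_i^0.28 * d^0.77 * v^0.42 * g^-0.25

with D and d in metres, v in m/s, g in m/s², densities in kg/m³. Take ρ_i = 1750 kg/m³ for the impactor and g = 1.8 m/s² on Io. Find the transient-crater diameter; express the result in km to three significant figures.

D ≈ 44.0 km

In SI units: d = 4460 m, v = 23600 m/s.
ρ_i^0.28 = 1750^0.28 = 8.092
d^0.77 = 4460^0.77 = 645.6
v^0.42 = 23600^0.42 = 68.65
g^-0.25 = 1.8^-0.25 = 0.8633
D = 0.142 × 8.092 × 645.6 × 68.65 × 0.8633 = 43965 m
   = 43.97 km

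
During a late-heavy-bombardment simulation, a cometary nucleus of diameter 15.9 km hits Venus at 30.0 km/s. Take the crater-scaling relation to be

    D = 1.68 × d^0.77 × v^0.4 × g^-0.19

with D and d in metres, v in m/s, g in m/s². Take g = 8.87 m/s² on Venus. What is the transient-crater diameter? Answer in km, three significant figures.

In SI units: d = 15900 m, v = 30000 m/s.
d^0.77 = 15900^0.77 = 1718
v^0.4 = 30000^0.4 = 61.78
g^-0.19 = 8.87^-0.19 = 0.6605
D = 1.68 × 1718 × 61.78 × 0.6605 = 1.178 × 10^5 m
   = 117.8 km

D ≈ 118 km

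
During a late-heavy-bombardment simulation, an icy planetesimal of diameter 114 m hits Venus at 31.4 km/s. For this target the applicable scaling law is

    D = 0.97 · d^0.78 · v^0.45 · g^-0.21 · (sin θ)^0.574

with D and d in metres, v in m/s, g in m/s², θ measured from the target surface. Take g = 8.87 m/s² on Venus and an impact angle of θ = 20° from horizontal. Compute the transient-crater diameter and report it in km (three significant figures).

In SI units: v = 31400 m/s.
d^0.78 = 114^0.78 = 40.21
v^0.45 = 31400^0.45 = 105.6
g^-0.21 = 8.87^-0.21 = 0.6323
(sin 20°)^0.574 = 0.3420^0.574 = 0.5402
D = 0.97 × 40.21 × 105.6 × 0.6323 × 0.5402 = 1407 m
   = 1.407 km

D ≈ 1.41 km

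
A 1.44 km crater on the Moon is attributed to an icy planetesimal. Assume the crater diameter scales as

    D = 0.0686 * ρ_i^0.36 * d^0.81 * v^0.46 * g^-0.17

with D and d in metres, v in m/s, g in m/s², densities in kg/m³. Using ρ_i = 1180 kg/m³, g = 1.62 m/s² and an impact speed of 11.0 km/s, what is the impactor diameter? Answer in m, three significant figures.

Rearranging for d: d = [D / (0.0686 · 1180^0.36 · 11000^0.46 · 1.62^-0.17)]^(1/0.81).
D = 1440 m.
1180^0.36 = 12.76
11000^0.46 = 72.28
1.62^-0.17 = 0.9213
Denominator = 0.0686 × 12.76 × 72.28 × 0.9213 = 58.29
D / 58.29 = 1440 / 58.29 = 24.70
d = 24.70^(1/0.81) = 24.70^1.2346 = 52.41 m

d ≈ 52.4 m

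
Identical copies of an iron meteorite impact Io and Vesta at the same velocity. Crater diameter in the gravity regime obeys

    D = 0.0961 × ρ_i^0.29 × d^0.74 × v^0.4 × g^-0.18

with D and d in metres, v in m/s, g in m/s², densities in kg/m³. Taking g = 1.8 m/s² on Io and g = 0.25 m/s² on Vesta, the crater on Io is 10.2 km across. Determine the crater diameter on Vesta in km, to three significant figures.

All impactor-dependent factors cancel in the ratio, leaving D_Vesta/D_Io = (g_Vesta/g_Io)^-0.18.
(0.25/1.8)^-0.18 = 0.1389^-0.18 = 1.427
D_Vesta = 1.427 × 10.2 km = 14.6 km

D ≈ 14.6 km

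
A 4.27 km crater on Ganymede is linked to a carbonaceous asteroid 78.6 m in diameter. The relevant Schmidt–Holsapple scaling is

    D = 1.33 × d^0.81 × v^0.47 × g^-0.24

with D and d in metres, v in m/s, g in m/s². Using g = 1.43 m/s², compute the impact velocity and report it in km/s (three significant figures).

v ≈ 18.8 km/s

Rearranging for v: v = [D / (1.33 · 78.6^0.81 · 1.43^-0.24)]^(1/0.47).
D = 4270 m.
78.6^0.81 = 34.30
1.43^-0.24 = 0.9177
Denominator = 1.33 × 34.30 × 0.9177 = 41.86
D / 41.86 = 4270 / 41.86 = 102.0
v = 102.0^(1/0.47) = 102.0^2.1277 = 18780 m/s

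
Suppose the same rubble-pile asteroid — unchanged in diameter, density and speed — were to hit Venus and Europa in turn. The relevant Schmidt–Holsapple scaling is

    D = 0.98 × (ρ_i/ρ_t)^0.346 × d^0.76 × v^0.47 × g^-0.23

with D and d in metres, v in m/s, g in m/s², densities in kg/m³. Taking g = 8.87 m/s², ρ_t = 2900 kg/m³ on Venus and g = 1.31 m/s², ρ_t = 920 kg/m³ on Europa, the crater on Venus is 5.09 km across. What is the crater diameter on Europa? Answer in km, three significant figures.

D ≈ 11.8 km

The impactor-only factors (d, v, ρ_i) cancel in the ratio, leaving D_Europa/D_Venus = (g_Europa/g_Venus)^-0.23 · (ρ_t,Venus/ρ_t,Europa)^0.346.
(1.31/8.87)^-0.23 = 0.1477^-0.23 = 1.553
(2900/920)^0.346 = 3.152^0.346 = 1.488
Ratio = 1.553 × 1.488 = 2.311
D_Europa = 2.311 × 5.09 km = 11.8 km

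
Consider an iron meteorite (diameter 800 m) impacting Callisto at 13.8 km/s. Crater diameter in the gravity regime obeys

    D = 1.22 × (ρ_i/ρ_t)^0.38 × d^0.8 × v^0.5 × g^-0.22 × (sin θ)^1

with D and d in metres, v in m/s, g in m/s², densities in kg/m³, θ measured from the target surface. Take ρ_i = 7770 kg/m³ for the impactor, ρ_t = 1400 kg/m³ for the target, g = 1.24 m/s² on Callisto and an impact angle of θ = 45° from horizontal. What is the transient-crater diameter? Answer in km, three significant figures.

D ≈ 39.0 km

In SI units: v = 13800 m/s.
(ρ_i/ρ_t)^0.38 = (7770/1400)^0.38 = 1.918
d^0.8 = 800^0.8 = 210.1
v^0.5 = 13800^0.5 = 117.5
g^-0.22 = 1.24^-0.22 = 0.9538
(sin 45°)^1 = 0.7071^1 = 0.7071
D = 1.22 × 1.918 × 210.1 × 117.5 × 0.9538 × 0.7071 = 38959 m
   = 38.96 km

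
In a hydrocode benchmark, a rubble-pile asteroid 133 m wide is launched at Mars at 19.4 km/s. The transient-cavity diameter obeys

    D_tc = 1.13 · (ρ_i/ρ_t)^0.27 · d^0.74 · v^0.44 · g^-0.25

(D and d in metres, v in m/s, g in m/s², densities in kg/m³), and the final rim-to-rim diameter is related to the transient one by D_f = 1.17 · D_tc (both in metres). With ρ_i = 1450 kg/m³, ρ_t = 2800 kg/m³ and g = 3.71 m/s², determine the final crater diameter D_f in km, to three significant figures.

D_f ≈ 2.29 km

v = 19400 m/s.
(ρ_i/ρ_t)^0.27 = (1450/2800)^0.27 = 0.8372
d^0.74 = 133^0.74 = 37.29
v^0.44 = 19400^0.44 = 77.03
g^-0.25 = 3.71^-0.25 = 0.7205
D_tc = 1.13 × 0.8372 × 37.29 × 77.03 × 0.7205 = 1958 m
D_f = 1.17 × 1958 = 2291 m
     = 2.291 km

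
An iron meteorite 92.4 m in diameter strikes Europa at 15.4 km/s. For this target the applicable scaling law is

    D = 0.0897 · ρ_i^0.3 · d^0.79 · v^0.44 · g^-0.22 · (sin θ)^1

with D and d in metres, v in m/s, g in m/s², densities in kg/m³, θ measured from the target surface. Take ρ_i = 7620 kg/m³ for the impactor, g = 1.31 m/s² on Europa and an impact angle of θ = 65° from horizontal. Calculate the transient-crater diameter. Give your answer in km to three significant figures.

In SI units: v = 15400 m/s.
ρ_i^0.3 = 7620^0.3 = 14.61
d^0.79 = 92.4^0.79 = 35.72
v^0.44 = 15400^0.44 = 69.58
g^-0.22 = 1.31^-0.22 = 0.9423
(sin 65°)^1 = 0.9063^1 = 0.9063
D = 0.0897 × 14.61 × 35.72 × 69.58 × 0.9423 × 0.9063 = 2782 m
   = 2.782 km

D ≈ 2.78 km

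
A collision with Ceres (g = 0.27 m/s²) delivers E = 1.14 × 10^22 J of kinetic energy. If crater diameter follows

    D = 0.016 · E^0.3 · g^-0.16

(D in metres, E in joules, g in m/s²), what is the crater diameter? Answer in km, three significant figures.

D ≈ 81.7 km

E^0.3 = (1.14 × 10^22)^0.3 = 4.141 × 10^6
g^-0.16 = 0.27^-0.16 = 1.233
D = 0.016 × 4.141 × 10^6 × 1.233 = 81694 m
   = 81.69 km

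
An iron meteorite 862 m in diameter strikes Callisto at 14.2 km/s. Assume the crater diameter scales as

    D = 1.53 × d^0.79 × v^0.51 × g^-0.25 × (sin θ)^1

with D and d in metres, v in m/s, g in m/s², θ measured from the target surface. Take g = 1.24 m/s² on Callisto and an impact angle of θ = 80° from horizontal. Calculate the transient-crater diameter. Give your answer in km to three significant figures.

D ≈ 39.0 km

In SI units: v = 14200 m/s.
d^0.79 = 862^0.79 = 208.5
v^0.51 = 14200^0.51 = 131.1
g^-0.25 = 1.24^-0.25 = 0.9476
(sin 80°)^1 = 0.9848^1 = 0.9848
D = 1.53 × 208.5 × 131.1 × 0.9476 × 0.9848 = 39028 m
   = 39.03 km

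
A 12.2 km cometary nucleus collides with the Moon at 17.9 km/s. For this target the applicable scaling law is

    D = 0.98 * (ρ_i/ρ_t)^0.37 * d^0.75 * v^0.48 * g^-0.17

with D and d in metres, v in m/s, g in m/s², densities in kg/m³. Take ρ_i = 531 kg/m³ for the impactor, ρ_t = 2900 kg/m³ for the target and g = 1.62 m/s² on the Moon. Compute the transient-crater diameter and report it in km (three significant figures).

In SI units: d = 12200 m, v = 17900 m/s.
(ρ_i/ρ_t)^0.37 = (531/2900)^0.37 = 0.5336
d^0.75 = 12200^0.75 = 1161
v^0.48 = 17900^0.48 = 110.0
g^-0.17 = 1.62^-0.17 = 0.9213
D = 0.98 × 0.5336 × 1161 × 110.0 × 0.9213 = 61527 m
   = 61.53 km

D ≈ 61.5 km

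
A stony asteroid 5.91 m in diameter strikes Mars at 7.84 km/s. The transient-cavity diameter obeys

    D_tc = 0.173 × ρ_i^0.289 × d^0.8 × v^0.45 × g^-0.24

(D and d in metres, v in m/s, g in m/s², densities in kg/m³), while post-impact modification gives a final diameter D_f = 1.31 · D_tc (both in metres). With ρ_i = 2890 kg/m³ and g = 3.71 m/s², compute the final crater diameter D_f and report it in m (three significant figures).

D_f ≈ 388 m

v = 7840 m/s.
ρ_i^0.289 = 2890^0.289 = 10.00
d^0.8 = 5.91^0.8 = 4.143
v^0.45 = 7840^0.45 = 56.55
g^-0.24 = 3.71^-0.24 = 0.7300
D_tc = 0.173 × 10.00 × 4.143 × 56.55 × 0.7300 = 295.9 m
D_f = 1.31 × 295.9 = 387.6 m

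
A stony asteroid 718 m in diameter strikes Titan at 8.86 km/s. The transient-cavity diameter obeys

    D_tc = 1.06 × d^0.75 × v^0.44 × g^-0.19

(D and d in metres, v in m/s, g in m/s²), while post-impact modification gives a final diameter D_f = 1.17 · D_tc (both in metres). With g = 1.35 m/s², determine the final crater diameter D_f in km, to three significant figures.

D_f ≈ 8.87 km

v = 8860 m/s.
d^0.75 = 718^0.75 = 138.7
v^0.44 = 8860^0.44 = 54.56
g^-0.19 = 1.35^-0.19 = 0.9446
D_tc = 1.06 × 138.7 × 54.56 × 0.9446 = 7577 m
D_f = 1.17 × 7577 = 8865 m
     = 8.865 km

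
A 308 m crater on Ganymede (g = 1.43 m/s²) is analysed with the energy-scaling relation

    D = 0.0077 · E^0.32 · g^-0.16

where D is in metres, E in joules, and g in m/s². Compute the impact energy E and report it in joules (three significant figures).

E ≈ 2.88 × 10^14 J

Rearranging: E = [D / (0.0077 · g^-0.16)]^(1/0.32).
g^-0.16 = 1.43^-0.16 = 0.9444
D / (0.0077 × 0.9444) = 308 / (7.272 × 10^-3) = 4.235 × 10^4
E = (4.235 × 10^4)^3.125 = 2.877 × 10^14 J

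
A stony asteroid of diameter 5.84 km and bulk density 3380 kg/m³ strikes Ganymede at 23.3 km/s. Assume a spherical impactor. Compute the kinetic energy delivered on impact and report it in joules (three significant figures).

E ≈ 9.57 × 10^22 J

d = 5840 m; v = 23300 m/s.
Mass m = (π/6) ρ d³ = (π/6) × 3380 × (5840)³ = 3.525 × 10^14 kg
E = ½ m v² = 0.5 × 3.525 × 10^14 × (23300)² = 9.568 × 10^22 J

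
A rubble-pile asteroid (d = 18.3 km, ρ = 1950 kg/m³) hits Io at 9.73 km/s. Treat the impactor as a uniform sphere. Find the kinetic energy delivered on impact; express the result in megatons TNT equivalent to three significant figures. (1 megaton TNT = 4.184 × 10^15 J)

d = 18300 m; v = 9730 m/s.
Mass m = (π/6) ρ d³ = (π/6) × 1950 × (18300)³ = 6.257 × 10^15 kg
E = ½ m v² = 0.5 × 6.257 × 10^15 × (9730)² = 2.962 × 10^23 J
   = 2.962 × 10^23 / 4.184×10^15 = 7.079 × 10^7 Mt

E ≈ 7.08 × 10^7 Mt TNT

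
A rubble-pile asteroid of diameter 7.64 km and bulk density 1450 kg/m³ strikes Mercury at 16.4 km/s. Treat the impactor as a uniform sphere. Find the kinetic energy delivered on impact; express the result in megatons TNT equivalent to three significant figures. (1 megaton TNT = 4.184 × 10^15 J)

d = 7640 m; v = 16400 m/s.
Mass m = (π/6) ρ d³ = (π/6) × 1450 × (7640)³ = 3.386 × 10^14 kg
E = ½ m v² = 0.5 × 3.386 × 10^14 × (16400)² = 4.553 × 10^22 J
   = 4.553 × 10^22 / 4.184×10^15 = 1.088 × 10^7 Mt

E ≈ 1.09 × 10^7 Mt TNT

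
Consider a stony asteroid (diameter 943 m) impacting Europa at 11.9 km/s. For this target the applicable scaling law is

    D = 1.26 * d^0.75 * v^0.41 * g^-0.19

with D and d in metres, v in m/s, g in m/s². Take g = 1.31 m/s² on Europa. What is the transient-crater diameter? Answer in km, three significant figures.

D ≈ 9.55 km

In SI units: v = 11900 m/s.
d^0.75 = 943^0.75 = 170.2
v^0.41 = 11900^0.41 = 46.88
g^-0.19 = 1.31^-0.19 = 0.9500
D = 1.26 × 170.2 × 46.88 × 0.9500 = 9551 m
   = 9.551 km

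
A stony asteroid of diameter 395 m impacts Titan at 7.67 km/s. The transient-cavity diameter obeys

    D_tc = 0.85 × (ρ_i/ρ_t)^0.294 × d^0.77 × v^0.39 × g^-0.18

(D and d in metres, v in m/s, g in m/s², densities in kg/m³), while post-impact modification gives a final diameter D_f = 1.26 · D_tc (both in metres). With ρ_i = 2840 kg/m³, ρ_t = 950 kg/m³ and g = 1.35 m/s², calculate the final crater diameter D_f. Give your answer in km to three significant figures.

D_f ≈ 4.58 km

v = 7670 m/s.
(ρ_i/ρ_t)^0.294 = (2840/950)^0.294 = 1.380
d^0.77 = 395^0.77 = 99.86
v^0.39 = 7670^0.39 = 32.74
g^-0.18 = 1.35^-0.18 = 0.9474
D_tc = 0.85 × 1.380 × 99.86 × 32.74 × 0.9474 = 3633 m
D_f = 1.26 × 3633 = 4578 m
     = 4.578 km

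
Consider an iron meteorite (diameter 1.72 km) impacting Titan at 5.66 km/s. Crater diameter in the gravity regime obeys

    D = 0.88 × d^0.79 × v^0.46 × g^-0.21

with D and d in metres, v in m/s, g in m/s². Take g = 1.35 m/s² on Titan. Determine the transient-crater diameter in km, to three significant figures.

D ≈ 15.8 km

In SI units: d = 1720 m, v = 5660 m/s.
d^0.79 = 1720^0.79 = 359.8
v^0.46 = 5660^0.46 = 53.25
g^-0.21 = 1.35^-0.21 = 0.9389
D = 0.88 × 359.8 × 53.25 × 0.9389 = 15830 m
   = 15.83 km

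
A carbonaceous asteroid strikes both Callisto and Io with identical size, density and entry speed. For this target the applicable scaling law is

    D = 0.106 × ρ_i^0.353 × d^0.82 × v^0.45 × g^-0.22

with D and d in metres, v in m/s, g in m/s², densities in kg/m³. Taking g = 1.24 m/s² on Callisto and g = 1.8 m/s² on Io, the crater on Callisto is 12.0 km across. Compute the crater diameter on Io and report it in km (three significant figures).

D ≈ 11.1 km

All impactor-dependent factors cancel in the ratio, leaving D_Io/D_Callisto = (g_Io/g_Callisto)^-0.22.
(1.8/1.24)^-0.22 = 1.452^-0.22 = 0.9212
D_Io = 0.9212 × 12.0 km = 11.1 km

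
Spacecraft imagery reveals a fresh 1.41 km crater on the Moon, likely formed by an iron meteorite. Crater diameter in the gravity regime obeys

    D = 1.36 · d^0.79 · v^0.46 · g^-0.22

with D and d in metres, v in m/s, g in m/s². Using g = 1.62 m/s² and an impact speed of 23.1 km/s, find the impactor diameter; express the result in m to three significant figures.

d ≈ 21.6 m

Rearranging for d: d = [D / (1.36 · 23100^0.46 · 1.62^-0.22)]^(1/0.79).
D = 1410 m.
23100^0.46 = 101.7
1.62^-0.22 = 0.8993
Denominator = 1.36 × 101.7 × 0.8993 = 124.4
D / 124.4 = 1410 / 124.4 = 11.33
d = 11.33^(1/0.79) = 11.33^1.2658 = 21.60 m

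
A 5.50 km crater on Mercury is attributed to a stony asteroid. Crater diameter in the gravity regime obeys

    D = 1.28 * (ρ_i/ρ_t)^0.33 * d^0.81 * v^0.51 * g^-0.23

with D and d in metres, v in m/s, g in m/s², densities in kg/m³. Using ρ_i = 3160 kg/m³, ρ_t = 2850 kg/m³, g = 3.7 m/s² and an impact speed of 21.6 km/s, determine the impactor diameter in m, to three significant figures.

d ≈ 79.3 m

Rearranging for d: d = [D / (1.28 · (3160/2850)^0.33 · 21600^0.51 · 3.7^-0.23)]^(1/0.81).
D = 5500 m.
(3160/2850)^0.33 = 1.035
21600^0.51 = 162.4
3.7^-0.23 = 0.7401
Denominator = 1.28 × 1.035 × 162.4 × 0.7401 = 159.2
D / 159.2 = 5500 / 159.2 = 34.55
d = 34.55^(1/0.81) = 34.55^1.2346 = 79.32 m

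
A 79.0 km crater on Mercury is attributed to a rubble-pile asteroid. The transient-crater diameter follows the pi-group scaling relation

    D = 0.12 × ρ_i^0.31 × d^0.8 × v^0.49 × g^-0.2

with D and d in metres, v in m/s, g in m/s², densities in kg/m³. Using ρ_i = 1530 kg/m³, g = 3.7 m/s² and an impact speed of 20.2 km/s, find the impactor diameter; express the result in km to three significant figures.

Rearranging for d: d = [D / (0.12 · 1530^0.31 · 20200^0.49 · 3.7^-0.2)]^(1/0.8).
D = 79000 m.
1530^0.31 = 9.711
20200^0.49 = 128.7
3.7^-0.2 = 0.7698
Denominator = 0.12 × 9.711 × 128.7 × 0.7698 = 115.5
D / 115.5 = 79000 / 115.5 = 684.0
d = 684.0^(1/0.8) = 684.0^1.25 = 3498 m

d ≈ 3.50 km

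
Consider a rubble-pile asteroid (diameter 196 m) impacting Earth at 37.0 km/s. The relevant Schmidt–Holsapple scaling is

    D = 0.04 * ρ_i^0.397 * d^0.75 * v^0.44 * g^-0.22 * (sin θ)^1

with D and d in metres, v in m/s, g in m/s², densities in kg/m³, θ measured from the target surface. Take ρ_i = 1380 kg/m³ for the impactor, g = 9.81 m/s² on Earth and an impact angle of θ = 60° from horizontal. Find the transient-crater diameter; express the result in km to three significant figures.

In SI units: v = 37000 m/s.
ρ_i^0.397 = 1380^0.397 = 17.64
d^0.75 = 196^0.75 = 52.38
v^0.44 = 37000^0.44 = 102.3
g^-0.22 = 9.81^-0.22 = 0.6051
(sin 60°)^1 = 0.8660^1 = 0.8660
D = 0.04 × 17.64 × 52.38 × 102.3 × 0.6051 × 0.8660 = 1981 m
   = 1.981 km

D ≈ 1.98 km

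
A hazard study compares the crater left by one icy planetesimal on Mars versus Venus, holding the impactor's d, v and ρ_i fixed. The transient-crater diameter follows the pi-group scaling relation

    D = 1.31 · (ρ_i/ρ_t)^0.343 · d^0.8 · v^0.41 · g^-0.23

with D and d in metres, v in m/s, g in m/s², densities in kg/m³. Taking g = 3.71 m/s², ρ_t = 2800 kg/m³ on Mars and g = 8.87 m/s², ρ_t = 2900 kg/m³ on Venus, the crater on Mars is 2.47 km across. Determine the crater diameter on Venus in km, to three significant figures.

D ≈ 2.00 km

The impactor-only factors (d, v, ρ_i) cancel in the ratio, leaving D_Venus/D_Mars = (g_Venus/g_Mars)^-0.23 · (ρ_t,Mars/ρ_t,Venus)^0.343.
(8.87/3.71)^-0.23 = 2.391^-0.23 = 0.8183
(2800/2900)^0.343 = 0.9655^0.343 = 0.9880
Ratio = 0.8183 × 0.9880 = 0.8085
D_Venus = 0.8085 × 2.47 km = 2.00 km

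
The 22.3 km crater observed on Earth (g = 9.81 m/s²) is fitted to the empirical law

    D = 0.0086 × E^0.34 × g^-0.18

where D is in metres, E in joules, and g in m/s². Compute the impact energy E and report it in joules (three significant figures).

E ≈ 2.45 × 10^19 J

Rearranging: E = [D / (0.0086 · g^-0.18)]^(1/0.34).
D = 22300 m.
g^-0.18 = 9.81^-0.18 = 0.6630
D / (0.0086 × 0.6630) = 22300 / (5.702 × 10^-3) = 3.911 × 10^6
E = (3.911 × 10^6)^2.9412 = 2.450 × 10^19 J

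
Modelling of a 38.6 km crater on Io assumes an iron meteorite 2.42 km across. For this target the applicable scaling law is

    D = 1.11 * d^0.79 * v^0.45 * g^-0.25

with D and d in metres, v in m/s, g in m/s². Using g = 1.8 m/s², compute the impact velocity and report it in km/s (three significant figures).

v ≈ 19.6 km/s

Rearranging for v: v = [D / (1.11 · 2420^0.79 · 1.8^-0.25)]^(1/0.45).
D = 38600 m.
2420^0.79 = 471.2
1.8^-0.25 = 0.8633
Denominator = 1.11 × 471.2 × 0.8633 = 451.5
D / 451.5 = 38600 / 451.5 = 85.49
v = 85.49^(1/0.45) = 85.49^2.2222 = 19638 m/s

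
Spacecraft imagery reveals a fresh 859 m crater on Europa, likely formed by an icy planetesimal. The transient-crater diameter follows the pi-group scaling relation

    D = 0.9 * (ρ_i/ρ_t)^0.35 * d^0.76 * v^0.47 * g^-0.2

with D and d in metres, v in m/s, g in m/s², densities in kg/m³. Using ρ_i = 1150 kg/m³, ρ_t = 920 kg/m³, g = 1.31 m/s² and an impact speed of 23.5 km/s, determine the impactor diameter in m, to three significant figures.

Rearranging for d: d = [D / (0.9 · (1150/920)^0.35 · 23500^0.47 · 1.31^-0.2)]^(1/0.76).
(1150/920)^0.35 = 1.081
23500^0.47 = 113.3
1.31^-0.2 = 0.9474
Denominator = 0.9 × 1.081 × 113.3 × 0.9474 = 104.4
D / 104.4 = 859 / 104.4 = 8.228
d = 8.228^(1/0.76) = 8.228^1.3158 = 16.01 m

d ≈ 16.0 m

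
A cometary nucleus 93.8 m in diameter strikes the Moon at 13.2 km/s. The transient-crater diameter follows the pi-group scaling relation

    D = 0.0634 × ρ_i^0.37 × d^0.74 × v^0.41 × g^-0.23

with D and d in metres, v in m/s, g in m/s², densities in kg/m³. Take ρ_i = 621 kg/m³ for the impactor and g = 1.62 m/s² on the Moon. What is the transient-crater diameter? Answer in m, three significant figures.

D ≈ 863 m

In SI units: v = 13200 m/s.
ρ_i^0.37 = 621^0.37 = 10.80
d^0.74 = 93.8^0.74 = 28.80
v^0.41 = 13200^0.41 = 48.91
g^-0.23 = 1.62^-0.23 = 0.8950
D = 0.0634 × 10.80 × 28.80 × 48.91 × 0.8950 = 863.2 m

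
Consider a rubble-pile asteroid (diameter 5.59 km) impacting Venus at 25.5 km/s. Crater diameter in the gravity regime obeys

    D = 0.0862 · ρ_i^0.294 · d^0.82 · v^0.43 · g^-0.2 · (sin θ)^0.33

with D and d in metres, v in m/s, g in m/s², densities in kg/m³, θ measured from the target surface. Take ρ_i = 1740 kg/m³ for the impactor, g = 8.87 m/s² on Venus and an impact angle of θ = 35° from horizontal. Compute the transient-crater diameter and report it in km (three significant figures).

In SI units: d = 5590 m, v = 25500 m/s.
ρ_i^0.294 = 1740^0.294 = 8.969
d^0.82 = 5590^0.82 = 1183
v^0.43 = 25500^0.43 = 78.49
g^-0.2 = 8.87^-0.2 = 0.6463
(sin 35°)^0.33 = 0.5736^0.33 = 0.8324
D = 0.0862 × 8.969 × 1183 × 78.49 × 0.6463 × 0.8324 = 38620 m
   = 38.62 km

D ≈ 38.6 km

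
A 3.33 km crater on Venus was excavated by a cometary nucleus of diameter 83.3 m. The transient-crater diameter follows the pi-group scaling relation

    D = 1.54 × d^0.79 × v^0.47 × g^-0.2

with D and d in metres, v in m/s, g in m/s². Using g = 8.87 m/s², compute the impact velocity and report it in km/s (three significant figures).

Rearranging for v: v = [D / (1.54 · 83.3^0.79 · 8.87^-0.2)]^(1/0.47).
D = 3330 m.
83.3^0.79 = 32.91
8.87^-0.2 = 0.6463
Denominator = 1.54 × 32.91 × 0.6463 = 32.76
D / 32.76 = 3330 / 32.76 = 101.6
v = 101.6^(1/0.47) = 101.6^2.1277 = 18624 m/s

v ≈ 18.6 km/s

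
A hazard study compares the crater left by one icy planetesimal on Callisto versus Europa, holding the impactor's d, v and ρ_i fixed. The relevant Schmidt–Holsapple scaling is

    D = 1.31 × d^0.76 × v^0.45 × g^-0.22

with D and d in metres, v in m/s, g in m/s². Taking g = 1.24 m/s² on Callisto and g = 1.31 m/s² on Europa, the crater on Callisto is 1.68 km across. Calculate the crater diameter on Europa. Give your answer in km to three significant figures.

D ≈ 1.66 km

All impactor-dependent factors cancel in the ratio, leaving D_Europa/D_Callisto = (g_Europa/g_Callisto)^-0.22.
(1.31/1.24)^-0.22 = 1.056^-0.22 = 0.9881
D_Europa = 0.9881 × 1.68 km = 1.66 km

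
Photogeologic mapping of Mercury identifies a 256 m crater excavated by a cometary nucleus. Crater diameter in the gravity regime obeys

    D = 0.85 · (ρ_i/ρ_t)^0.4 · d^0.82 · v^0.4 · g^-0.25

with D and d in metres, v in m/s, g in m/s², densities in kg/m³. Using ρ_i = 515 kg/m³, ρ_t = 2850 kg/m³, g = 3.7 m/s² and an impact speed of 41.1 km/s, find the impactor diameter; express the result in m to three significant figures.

Rearranging for d: d = [D / (0.85 · (515/2850)^0.4 · 41100^0.4 · 3.7^-0.25)]^(1/0.82).
(515/2850)^0.4 = 0.5044
41100^0.4 = 70.07
3.7^-0.25 = 0.7210
Denominator = 0.85 × 0.5044 × 70.07 × 0.7210 = 21.66
D / 21.66 = 256 / 21.66 = 11.82
d = 11.82^(1/0.82) = 11.82^1.2195 = 20.33 m

d ≈ 20.3 m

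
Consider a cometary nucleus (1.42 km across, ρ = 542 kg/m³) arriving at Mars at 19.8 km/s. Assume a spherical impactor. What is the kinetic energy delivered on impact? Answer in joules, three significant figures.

E ≈ 1.59 × 10^20 J

d = 1420 m; v = 19800 m/s.
Mass m = (π/6) ρ d³ = (π/6) × 542 × (1420)³ = 8.126 × 10^11 kg
E = ½ m v² = 0.5 × 8.126 × 10^11 × (19800)² = 1.593 × 10^20 J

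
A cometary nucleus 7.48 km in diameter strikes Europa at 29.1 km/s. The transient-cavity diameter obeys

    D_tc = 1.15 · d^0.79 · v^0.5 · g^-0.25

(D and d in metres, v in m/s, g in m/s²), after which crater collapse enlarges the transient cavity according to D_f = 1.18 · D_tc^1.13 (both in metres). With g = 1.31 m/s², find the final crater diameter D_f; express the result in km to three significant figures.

In SI: d = 7480 m, v = 29100 m/s.
d^0.79 = 7480^0.79 = 1149
v^0.5 = 29100^0.5 = 170.6
g^-0.25 = 1.31^-0.25 = 0.9347
D_tc = 1.15 × 1149 × 170.6 × 0.9347 = 2.107 × 10^5 m
D_f = 1.18 × (2.107 × 10^5)^1.13 = 1.224 × 10^6 m
     = 1224 km

D_f ≈ 1220 km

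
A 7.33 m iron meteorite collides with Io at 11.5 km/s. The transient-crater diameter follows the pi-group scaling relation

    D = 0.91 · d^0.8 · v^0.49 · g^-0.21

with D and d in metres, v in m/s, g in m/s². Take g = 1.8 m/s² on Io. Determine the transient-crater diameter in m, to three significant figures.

In SI units: v = 11500 m/s.
d^0.8 = 7.33^0.8 = 4.921
v^0.49 = 11500^0.49 = 97.67
g^-0.21 = 1.8^-0.21 = 0.8839
D = 0.91 × 4.921 × 97.67 × 0.8839 = 386.6 m

D ≈ 387 m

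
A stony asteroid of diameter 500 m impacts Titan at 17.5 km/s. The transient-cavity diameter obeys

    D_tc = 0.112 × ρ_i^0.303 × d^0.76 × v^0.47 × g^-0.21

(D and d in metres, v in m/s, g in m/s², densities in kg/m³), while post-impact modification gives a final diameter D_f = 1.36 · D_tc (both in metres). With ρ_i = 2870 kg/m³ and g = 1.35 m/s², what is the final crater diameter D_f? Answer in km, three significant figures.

v = 17500 m/s.
ρ_i^0.303 = 2870^0.303 = 11.16
d^0.76 = 500^0.76 = 112.5
v^0.47 = 17500^0.47 = 98.68
g^-0.21 = 1.35^-0.21 = 0.9389
D_tc = 0.112 × 11.16 × 112.5 × 98.68 × 0.9389 = 13030 m
D_f = 1.36 × 13030 = 17721 m
     = 17.72 km

D_f ≈ 17.7 km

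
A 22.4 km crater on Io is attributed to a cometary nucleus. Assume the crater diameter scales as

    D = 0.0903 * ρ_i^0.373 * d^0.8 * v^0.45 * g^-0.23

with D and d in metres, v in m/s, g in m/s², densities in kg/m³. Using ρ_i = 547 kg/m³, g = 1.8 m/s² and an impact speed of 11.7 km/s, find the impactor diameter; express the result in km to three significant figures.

Rearranging for d: d = [D / (0.0903 · 547^0.373 · 11700^0.45 · 1.8^-0.23)]^(1/0.8).
D = 22400 m.
547^0.373 = 10.50
11700^0.45 = 67.71
1.8^-0.23 = 0.8735
Denominator = 0.0903 × 10.50 × 67.71 × 0.8735 = 56.08
D / 56.08 = 22400 / 56.08 = 399.4
d = 399.4^(1/0.8) = 399.4^1.25 = 1786 m

d ≈ 1.79 km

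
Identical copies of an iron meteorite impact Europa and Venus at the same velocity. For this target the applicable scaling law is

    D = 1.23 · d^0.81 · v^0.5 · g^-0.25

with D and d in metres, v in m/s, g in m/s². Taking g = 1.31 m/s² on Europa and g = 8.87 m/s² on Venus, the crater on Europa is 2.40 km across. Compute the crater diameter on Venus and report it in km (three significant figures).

D ≈ 1.49 km

All impactor-dependent factors cancel in the ratio, leaving D_Venus/D_Europa = (g_Venus/g_Europa)^-0.25.
(8.87/1.31)^-0.25 = 6.771^-0.25 = 0.6199
D_Venus = 0.6199 × 2.40 km = 1.49 km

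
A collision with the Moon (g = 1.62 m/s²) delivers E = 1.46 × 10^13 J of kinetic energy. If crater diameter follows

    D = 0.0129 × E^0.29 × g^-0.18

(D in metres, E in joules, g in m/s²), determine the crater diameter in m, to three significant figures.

E^0.29 = (1.46 × 10^13)^0.29 = 6.571 × 10^3
g^-0.18 = 1.62^-0.18 = 0.9168
D = 0.0129 × 6.571 × 10^3 × 0.9168 = 77.71 m

D ≈ 77.7 m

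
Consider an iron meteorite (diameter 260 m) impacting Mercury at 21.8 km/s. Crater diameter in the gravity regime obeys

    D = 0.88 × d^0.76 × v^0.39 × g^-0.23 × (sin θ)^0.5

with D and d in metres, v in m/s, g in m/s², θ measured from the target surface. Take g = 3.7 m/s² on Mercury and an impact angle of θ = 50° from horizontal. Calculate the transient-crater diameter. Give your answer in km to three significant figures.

In SI units: v = 21800 m/s.
d^0.76 = 260^0.76 = 68.45
v^0.39 = 21800^0.39 = 49.20
g^-0.23 = 3.7^-0.23 = 0.7401
(sin 50°)^0.5 = 0.7660^0.5 = 0.8752
D = 0.88 × 68.45 × 49.20 × 0.7401 × 0.8752 = 1920 m
   = 1.920 km

D ≈ 1.92 km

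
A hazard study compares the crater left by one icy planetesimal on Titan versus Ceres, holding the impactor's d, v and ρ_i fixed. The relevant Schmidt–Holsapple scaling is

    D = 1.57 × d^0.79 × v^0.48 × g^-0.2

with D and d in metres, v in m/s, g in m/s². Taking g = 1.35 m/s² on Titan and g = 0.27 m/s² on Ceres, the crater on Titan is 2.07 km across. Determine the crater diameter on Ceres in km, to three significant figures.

D ≈ 2.86 km

All impactor-dependent factors cancel in the ratio, leaving D_Ceres/D_Titan = (g_Ceres/g_Titan)^-0.2.
(0.27/1.35)^-0.2 = 0.2000^-0.2 = 1.380
D_Ceres = 1.380 × 2.07 km = 2.86 km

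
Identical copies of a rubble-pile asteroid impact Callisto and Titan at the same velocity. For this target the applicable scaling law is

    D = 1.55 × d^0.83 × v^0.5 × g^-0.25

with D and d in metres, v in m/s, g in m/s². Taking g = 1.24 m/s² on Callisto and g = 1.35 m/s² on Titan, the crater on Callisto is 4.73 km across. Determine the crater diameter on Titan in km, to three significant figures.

D ≈ 4.63 km

All impactor-dependent factors cancel in the ratio, leaving D_Titan/D_Callisto = (g_Titan/g_Callisto)^-0.25.
(1.35/1.24)^-0.25 = 1.089^-0.25 = 0.9789
D_Titan = 0.9789 × 4.73 km = 4.63 km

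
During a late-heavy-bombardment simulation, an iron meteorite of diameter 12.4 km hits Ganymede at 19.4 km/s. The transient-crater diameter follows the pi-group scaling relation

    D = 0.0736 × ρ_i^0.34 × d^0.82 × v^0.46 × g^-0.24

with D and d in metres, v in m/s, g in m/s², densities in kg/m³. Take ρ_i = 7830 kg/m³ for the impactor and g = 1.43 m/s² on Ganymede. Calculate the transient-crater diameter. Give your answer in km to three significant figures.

In SI units: d = 12400 m, v = 19400 m/s.
ρ_i^0.34 = 7830^0.34 = 21.08
d^0.82 = 12400^0.82 = 2273
v^0.46 = 19400^0.46 = 93.84
g^-0.24 = 1.43^-0.24 = 0.9177
D = 0.0736 × 21.08 × 2273 × 93.84 × 0.9177 = 3.037 × 10^5 m
   = 303.7 km

D ≈ 304 km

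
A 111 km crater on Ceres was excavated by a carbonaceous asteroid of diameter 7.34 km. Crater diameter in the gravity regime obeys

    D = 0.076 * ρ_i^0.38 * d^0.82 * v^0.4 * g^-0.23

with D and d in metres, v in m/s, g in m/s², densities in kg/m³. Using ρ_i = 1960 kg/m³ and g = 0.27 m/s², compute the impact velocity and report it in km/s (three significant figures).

v ≈ 10.8 km/s

Rearranging for v: v = [D / (0.076 · 1960^0.38 · 7340^0.82 · 0.27^-0.23)]^(1/0.4).
D = 111000 m.
1960^0.38 = 17.83
7340^0.82 = 1479
0.27^-0.23 = 1.351
Denominator = 0.076 × 17.83 × 1479 × 1.351 = 2708
D / 2708 = 111000 / 2708 = 40.99
v = 40.99^(1/0.4) = 40.99^2.5 = 10757 m/s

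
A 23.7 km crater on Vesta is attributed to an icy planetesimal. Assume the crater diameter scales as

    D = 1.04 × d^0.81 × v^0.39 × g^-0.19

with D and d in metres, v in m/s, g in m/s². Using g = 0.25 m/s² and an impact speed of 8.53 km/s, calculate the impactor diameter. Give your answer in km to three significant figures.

Rearranging for d: d = [D / (1.04 · 8530^0.39 · 0.25^-0.19)]^(1/0.81).
D = 23700 m.
8530^0.39 = 34.12
0.25^-0.19 = 1.301
Denominator = 1.04 × 34.12 × 1.301 = 46.17
D / 46.17 = 23700 / 46.17 = 513.3
d = 513.3^(1/0.81) = 513.3^1.2346 = 2219 m

d ≈ 2.22 km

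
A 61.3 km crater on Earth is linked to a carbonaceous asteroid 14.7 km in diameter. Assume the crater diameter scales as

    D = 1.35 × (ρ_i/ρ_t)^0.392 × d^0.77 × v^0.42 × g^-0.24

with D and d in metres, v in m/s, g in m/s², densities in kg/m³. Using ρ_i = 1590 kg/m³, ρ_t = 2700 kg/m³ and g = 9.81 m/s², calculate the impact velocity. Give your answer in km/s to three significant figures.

v ≈ 17.0 km/s

Rearranging for v: v = [D / (1.35 · (1590/2700)^0.392 · 14700^0.77 · 9.81^-0.24)]^(1/0.42).
D = 61300 m.
(1590/2700)^0.392 = 0.8126
14700^0.77 = 1617
9.81^-0.24 = 0.5781
Denominator = 1.35 × 0.8126 × 1617 × 0.5781 = 1025
D / 1025 = 61300 / 1025 = 59.80
v = 59.80^(1/0.42) = 59.80^2.381 = 16995 m/s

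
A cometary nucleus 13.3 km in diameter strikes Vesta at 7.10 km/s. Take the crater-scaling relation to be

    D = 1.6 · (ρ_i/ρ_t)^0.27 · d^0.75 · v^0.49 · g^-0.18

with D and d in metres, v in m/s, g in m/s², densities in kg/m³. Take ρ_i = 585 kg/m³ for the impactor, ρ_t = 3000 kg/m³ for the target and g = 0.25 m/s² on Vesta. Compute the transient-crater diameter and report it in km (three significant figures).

In SI units: d = 13300 m, v = 7100 m/s.
(ρ_i/ρ_t)^0.27 = (585/3000)^0.27 = 0.6431
d^0.75 = 13300^0.75 = 1238
v^0.49 = 7100^0.49 = 77.11
g^-0.18 = 0.25^-0.18 = 1.283
D = 1.6 × 0.6431 × 1238 × 77.11 × 1.283 = 1.260 × 10^5 m
   = 126.0 km

D ≈ 126 km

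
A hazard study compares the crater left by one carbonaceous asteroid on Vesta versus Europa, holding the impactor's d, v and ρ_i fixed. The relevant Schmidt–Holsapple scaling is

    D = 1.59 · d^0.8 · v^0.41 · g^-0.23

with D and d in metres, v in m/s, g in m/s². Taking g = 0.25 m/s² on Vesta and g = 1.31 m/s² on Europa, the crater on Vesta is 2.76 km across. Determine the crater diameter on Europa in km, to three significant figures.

D ≈ 1.89 km

All impactor-dependent factors cancel in the ratio, leaving D_Europa/D_Vesta = (g_Europa/g_Vesta)^-0.23.
(1.31/0.25)^-0.23 = 5.240^-0.23 = 0.6832
D_Europa = 0.6832 × 2.76 km = 1.89 km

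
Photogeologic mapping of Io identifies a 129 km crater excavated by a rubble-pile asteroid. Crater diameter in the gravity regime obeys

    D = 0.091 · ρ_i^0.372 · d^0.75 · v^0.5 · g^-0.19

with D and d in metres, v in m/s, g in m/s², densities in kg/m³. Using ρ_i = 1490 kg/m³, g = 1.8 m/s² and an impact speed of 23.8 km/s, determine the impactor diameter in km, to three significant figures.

d ≈ 5.96 km

Rearranging for d: d = [D / (0.091 · 1490^0.372 · 23800^0.5 · 1.8^-0.19)]^(1/0.75).
D = 129000 m.
1490^0.372 = 15.15
23800^0.5 = 154.3
1.8^-0.19 = 0.8943
Denominator = 0.091 × 15.15 × 154.3 × 0.8943 = 190.2
D / 190.2 = 129000 / 190.2 = 678.2
d = 678.2^(1/0.75) = 678.2^1.3333 = 5957 m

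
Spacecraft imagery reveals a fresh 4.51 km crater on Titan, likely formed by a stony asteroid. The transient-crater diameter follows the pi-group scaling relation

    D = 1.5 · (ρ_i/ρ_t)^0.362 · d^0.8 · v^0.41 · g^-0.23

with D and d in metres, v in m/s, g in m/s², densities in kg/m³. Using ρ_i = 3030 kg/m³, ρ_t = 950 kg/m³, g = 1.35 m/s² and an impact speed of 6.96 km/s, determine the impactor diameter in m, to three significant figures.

d ≈ 154 m

Rearranging for d: d = [D / (1.5 · (3030/950)^0.362 · 6960^0.41 · 1.35^-0.23)]^(1/0.8).
D = 4510 m.
(3030/950)^0.362 = 1.522
6960^0.41 = 37.62
1.35^-0.23 = 0.9333
Denominator = 1.5 × 1.522 × 37.62 × 0.9333 = 80.16
D / 80.16 = 4510 / 80.16 = 56.26
d = 56.26^(1/0.8) = 56.26^1.25 = 154.1 m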